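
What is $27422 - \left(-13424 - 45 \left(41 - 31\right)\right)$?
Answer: $41296$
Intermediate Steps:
$27422 - \left(-13424 - 45 \left(41 - 31\right)\right) = 27422 - \left(-13424 - 450\right) = 27422 - -13874 = 27422 + 13874 = 41296$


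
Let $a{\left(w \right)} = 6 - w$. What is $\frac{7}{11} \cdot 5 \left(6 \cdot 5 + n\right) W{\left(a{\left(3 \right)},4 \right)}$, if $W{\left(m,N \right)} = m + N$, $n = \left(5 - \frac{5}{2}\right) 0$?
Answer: $\frac{7350}{11} \approx 668.18$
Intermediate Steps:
$n = 0$ ($n = \left(5 - \frac{5}{2}\right) 0 = \frac{5}{2} \cdot 0 = 0$)
$W{\left(m,N \right)} = N + m$
$\frac{7}{11} \cdot 5 \left(6 \cdot 5 + n\right) W{\left(a{\left(3 \right)},4 \right)} = \frac{7}{11} \cdot 5 \left(6 \cdot 5 + 0\right) \left(4 + \left(6 - 3\right)\right) = 7 \cdot \frac{1}{11} \cdot 5 \left(30 + 0\right) \left(4 + \left(6 - 3\right)\right) = \frac{7 \cdot 5 \cdot 30}{11} \left(4 + 3\right) = \frac{7}{11} \cdot 150 \cdot 7 = \frac{1050}{11} \cdot 7 = \frac{7350}{11}$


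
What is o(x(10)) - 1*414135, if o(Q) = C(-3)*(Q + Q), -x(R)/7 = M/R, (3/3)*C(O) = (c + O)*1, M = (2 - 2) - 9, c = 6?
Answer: -2070486/5 ≈ -4.1410e+5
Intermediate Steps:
M = -9 (M = 0 - 9 = -9)
C(O) = 6 + O (C(O) = (6 + O)*1 = 6 + O)
x(R) = 63/R (x(R) = -(-63)/R = 63/R)
o(Q) = 6*Q (o(Q) = (6 - 3)*(Q + Q) = 3*(2*Q) = 6*Q)
o(x(10)) - 1*414135 = 6*(63/10) - 1*414135 = 6*(63*(1/10)) - 414135 = 6*(63/10) - 414135 = 189/5 - 414135 = -2070486/5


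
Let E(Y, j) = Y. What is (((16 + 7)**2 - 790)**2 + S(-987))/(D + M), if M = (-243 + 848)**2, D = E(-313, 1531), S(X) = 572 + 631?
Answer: 5777/30476 ≈ 0.18956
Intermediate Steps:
S(X) = 1203
D = -313
M = 366025 (M = 605**2 = 366025)
(((16 + 7)**2 - 790)**2 + S(-987))/(D + M) = (((16 + 7)**2 - 790)**2 + 1203)/(-313 + 366025) = ((23**2 - 790)**2 + 1203)/365712 = ((529 - 790)**2 + 1203)*(1/365712) = ((-261)**2 + 1203)*(1/365712) = (68121 + 1203)*(1/365712) = 69324*(1/365712) = 5777/30476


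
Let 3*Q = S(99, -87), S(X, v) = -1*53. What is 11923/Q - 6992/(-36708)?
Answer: -750937/1113 ≈ -674.70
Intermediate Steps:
S(X, v) = -53
Q = -53/3 (Q = (⅓)*(-53) = -53/3 ≈ -17.667)
11923/Q - 6992/(-36708) = 11923/(-53/3) - 6992/(-36708) = 11923*(-3/53) - 6992*(-1/36708) = -35769/53 + 4/21 = -750937/1113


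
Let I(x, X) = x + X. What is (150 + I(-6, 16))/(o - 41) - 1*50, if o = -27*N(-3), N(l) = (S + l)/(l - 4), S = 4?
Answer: -706/13 ≈ -54.308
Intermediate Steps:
N(l) = (4 + l)/(-4 + l) (N(l) = (4 + l)/(l - 4) = (4 + l)/(-4 + l))
I(x, X) = X + x
o = 27/7 (o = -27*(4 - 3)/(-4 - 3) = -27/(-7) = -(-27)/7 = -27*(-⅐) = 27/7 ≈ 3.8571)
(150 + I(-6, 16))/(o - 41) - 1*50 = (150 + (16 - 6))/(27/7 - 41) - 1*50 = (150 + 10)/(-260/7) - 50 = 160*(-7/260) - 50 = -56/13 - 50 = -706/13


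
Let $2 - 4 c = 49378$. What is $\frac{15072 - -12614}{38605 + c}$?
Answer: $\frac{27686}{26261} \approx 1.0543$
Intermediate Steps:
$c = -12344$ ($c = \frac{1}{2} - \frac{24689}{2} = -12344$)
$\frac{15072 - -12614}{38605 + c} = \frac{15072 - -12614}{38605 - 12344} = \frac{15072 + 12614}{26261} = 27686 \cdot \frac{1}{26261} = \frac{27686}{26261}$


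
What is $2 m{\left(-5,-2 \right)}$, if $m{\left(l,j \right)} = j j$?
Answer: $8$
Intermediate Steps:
$m{\left(l,j \right)} = j^{2}$
$2 m{\left(-5,-2 \right)} = 2 \left(-2\right)^{2} = 2 \cdot 4 = 8$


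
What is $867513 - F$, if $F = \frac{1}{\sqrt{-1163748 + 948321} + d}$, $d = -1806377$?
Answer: $\frac{2830693254726696605}{3262998081556} + \frac{i \sqrt{215427}}{3262998081556} \approx 8.6751 \cdot 10^{5} + 1.4224 \cdot 10^{-10} i$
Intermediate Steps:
$F = \frac{1}{-1806377 + i \sqrt{215427}}$ ($F = \frac{1}{\sqrt{-1163748 + 948321} - 1806377} = \frac{1}{\sqrt{-215427} - 1806377} = \frac{1}{i \sqrt{215427} - 1806377} = \frac{1}{-1806377 + i \sqrt{215427}} \approx -5.5359 \cdot 10^{-7} - 1.42 \cdot 10^{-10} i$)
$867513 - F = 867513 - \left(- \frac{1806377}{3262998081556} - \frac{i \sqrt{215427}}{3262998081556}\right) = 867513 + \left(\frac{1806377}{3262998081556} + \frac{i \sqrt{215427}}{3262998081556}\right) = \frac{2830693254726696605}{3262998081556} + \frac{i \sqrt{215427}}{3262998081556}$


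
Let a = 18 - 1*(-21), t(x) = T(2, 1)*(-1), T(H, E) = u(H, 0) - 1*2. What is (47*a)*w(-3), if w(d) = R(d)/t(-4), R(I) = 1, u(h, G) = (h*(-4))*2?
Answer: 611/6 ≈ 101.83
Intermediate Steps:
u(h, G) = -8*h (u(h, G) = -4*h*2 = -8*h)
T(H, E) = -2 - 8*H (T(H, E) = -8*H - 1*2 = -8*H - 2 = -2 - 8*H)
t(x) = 18 (t(x) = (-2 - 8*2)*(-1) = (-2 - 16)*(-1) = -18*(-1) = 18)
a = 39 (a = 18 + 21 = 39)
w(d) = 1/18
(47*a)*w(-3) = (47*39)*(1/18) = 1833*(1/18) = 611/6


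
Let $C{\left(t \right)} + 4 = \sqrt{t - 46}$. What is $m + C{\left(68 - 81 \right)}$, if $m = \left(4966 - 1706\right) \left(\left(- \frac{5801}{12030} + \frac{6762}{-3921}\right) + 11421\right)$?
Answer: $\frac{58530061056574}{1572321} + i \sqrt{59} \approx 3.7225 \cdot 10^{7} + 7.6811 i$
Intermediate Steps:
$C{\left(t \right)} = -4 + \sqrt{-46 + t}$ ($C{\left(t \right)} = -4 + \sqrt{t - 46} = -4 + \sqrt{-46 + t}$)
$m = \frac{58530067345858}{1572321}$ ($m = 3260 \left(\left(\left(-5801\right) \frac{1}{12030} + 6762 \left(- \frac{1}{3921}\right)\right) + 11421\right) = 3260 \left(\left(- \frac{5801}{12030} - \frac{2254}{1307}\right) + 11421\right) = 3260 \left(- \frac{34697527}{15723210} + 11421\right) = 3260 \cdot \frac{179540083883}{15723210} = \frac{58530067345858}{1572321} \approx 3.7225 \cdot 10^{7}$)
$m + C{\left(68 - 81 \right)} = \frac{58530067345858}{1572321} - \left(4 - \sqrt{-46 + \left(68 - 81\right)}\right) = \frac{58530067345858}{1572321} - \left(4 - \sqrt{-46 - 13}\right) = \frac{58530067345858}{1572321} - \left(4 - \sqrt{-59}\right) = \frac{58530067345858}{1572321} - \left(4 - i \sqrt{59}\right) = \frac{58530061056574}{1572321} + i \sqrt{59}$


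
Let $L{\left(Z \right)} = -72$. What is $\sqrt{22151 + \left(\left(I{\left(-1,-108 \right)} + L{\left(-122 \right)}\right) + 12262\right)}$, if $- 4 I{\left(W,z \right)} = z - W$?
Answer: $\frac{\sqrt{137471}}{2} \approx 185.39$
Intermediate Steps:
$I{\left(W,z \right)} = - \frac{z}{4} + \frac{W}{4}$ ($I{\left(W,z \right)} = - \frac{z - W}{4} = - \frac{z}{4} + \frac{W}{4}$)
$\sqrt{22151 + \left(\left(I{\left(-1,-108 \right)} + L{\left(-122 \right)}\right) + 12262\right)} = \sqrt{22151 + \left(\left(\left(\left(- \frac{1}{4}\right) \left(-108\right) + \frac{1}{4} \left(-1\right)\right) - 72\right) + 12262\right)} = \sqrt{22151 + \left(\left(\left(27 - \frac{1}{4}\right) - 72\right) + 12262\right)} = \sqrt{22151 + \left(\left(\frac{107}{4} - 72\right) + 12262\right)} = \sqrt{22151 + \left(- \frac{181}{4} + 12262\right)} = \sqrt{22151 + \frac{48867}{4}} = \sqrt{\frac{137471}{4}} = \frac{\sqrt{137471}}{2}$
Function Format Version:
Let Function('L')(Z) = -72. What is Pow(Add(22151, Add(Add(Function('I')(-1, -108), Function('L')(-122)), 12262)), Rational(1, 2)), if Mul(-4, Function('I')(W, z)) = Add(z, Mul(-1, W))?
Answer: Mul(Rational(1, 2), Pow(137471, Rational(1, 2))) ≈ 185.39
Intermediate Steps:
Function('I')(W, z) = Add(Mul(Rational(-1, 4), z), Mul(Rational(1, 4), W)) (Function('I')(W, z) = Mul(Rational(-1, 4), Add(z, Mul(-1, W))) = Add(Mul(Rational(-1, 4), z), Mul(Rational(1, 4), W)))
Pow(Add(22151, Add(Add(Function('I')(-1, -108), Function('L')(-122)), 12262)), Rational(1, 2)) = Pow(Add(22151, Add(Add(Add(Mul(Rational(-1, 4), -108), Mul(Rational(1, 4), -1)), -72), 12262)), Rational(1, 2)) = Pow(Add(22151, Add(Add(Add(27, Rational(-1, 4)), -72), 12262)), Rational(1, 2)) = Pow(Add(22151, Add(Add(Rational(107, 4), -72), 12262)), Rational(1, 2)) = Pow(Add(22151, Add(Rational(-181, 4), 12262)), Rational(1, 2)) = Pow(Add(22151, Rational(48867, 4)), Rational(1, 2)) = Pow(Rational(137471, 4), Rational(1, 2)) = Mul(Rational(1, 2), Pow(137471, Rational(1, 2)))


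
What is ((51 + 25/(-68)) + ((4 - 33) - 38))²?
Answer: 1238769/4624 ≈ 267.90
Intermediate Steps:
((51 + 25/(-68)) + ((4 - 33) - 38))² = ((51 + 25*(-1/68)) + (-29 - 38))² = ((51 - 25/68) - 67)² = (3443/68 - 67)² = (-1113/68)² = 1238769/4624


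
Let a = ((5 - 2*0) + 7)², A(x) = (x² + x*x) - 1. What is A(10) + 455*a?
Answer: 65719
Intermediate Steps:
A(x) = -1 + 2*x² (A(x) = (x² + x²) - 1 = 2*x² - 1 = -1 + 2*x²)
a = 144 (a = ((5 - 1*0) + 7)² = ((5 + 0) + 7)² = (5 + 7)² = 12² = 144)
A(10) + 455*a = (-1 + 2*10²) + 455*144 = (-1 + 2*100) + 65520 = (-1 + 200) + 65520 = 199 + 65520 = 65719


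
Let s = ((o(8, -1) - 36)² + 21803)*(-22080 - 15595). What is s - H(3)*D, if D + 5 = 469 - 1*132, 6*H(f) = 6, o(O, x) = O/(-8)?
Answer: -873005432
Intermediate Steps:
o(O, x) = -O/8 (o(O, x) = O*(-⅛) = -O/8)
H(f) = 1 (H(f) = (⅙)*6 = 1)
D = 332 (D = -5 + (469 - 1*132) = -5 + (469 - 132) = -5 + 337 = 332)
s = -873005100 (s = ((-⅛*8 - 36)² + 21803)*(-22080 - 15595) = ((-1 - 36)² + 21803)*(-37675) = ((-37)² + 21803)*(-37675) = (1369 + 21803)*(-37675) = 23172*(-37675) = -873005100)
s - H(3)*D = -873005100 - 332 = -873005432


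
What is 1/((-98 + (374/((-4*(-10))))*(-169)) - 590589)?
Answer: -20/11845343 ≈ -1.6884e-6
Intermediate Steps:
1/((-98 + (374/((-4*(-10))))*(-169)) - 590589) = 1/((-98 + (374/40)*(-169)) - 590589) = 1/((-98 + (374*(1/40))*(-169)) - 590589) = 1/((-98 + (187/20)*(-169)) - 590589) = 1/((-98 - 31603/20) - 590589) = 1/(-33563/20 - 590589) = 1/(-11845343/20) = -20/11845343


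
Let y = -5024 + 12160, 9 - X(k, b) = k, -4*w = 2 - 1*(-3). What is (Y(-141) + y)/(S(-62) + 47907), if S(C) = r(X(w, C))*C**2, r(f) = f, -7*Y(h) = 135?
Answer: 49817/611156 ≈ 0.081513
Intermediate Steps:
w = -5/4 (w = -(2 - 1*(-3))/4 = -(2 + 3)/4 = -1/4*5 = -5/4 ≈ -1.2500)
Y(h) = -135/7 (Y(h) = -1/7*135 = -135/7)
X(k, b) = 9 - k
y = 7136
S(C) = 41*C**2/4 (S(C) = (9 - 1*(-5/4))*C**2 = (9 + 5/4)*C**2 = 41*C**2/4)
(Y(-141) + y)/(S(-62) + 47907) = (-135/7 + 7136)/((41/4)*(-62)**2 + 47907) = 49817/(7*((41/4)*3844 + 47907)) = 49817/(7*(39401 + 47907)) = (49817/7)/87308 = (49817/7)*(1/87308) = 49817/611156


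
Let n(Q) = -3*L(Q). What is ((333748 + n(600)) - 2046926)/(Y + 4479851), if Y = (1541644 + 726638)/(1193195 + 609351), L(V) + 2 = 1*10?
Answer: -772031353073/2018784942232 ≈ -0.38242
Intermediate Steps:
L(V) = 8 (L(V) = -2 + 1*10 = -2 + 10 = 8)
Y = 1134141/901273 (Y = 2268282/1802546 = 2268282*(1/1802546) = 1134141/901273 ≈ 1.2584)
n(Q) = -24 (n(Q) = -3*8 = -24)
((333748 + n(600)) - 2046926)/(Y + 4479851) = ((333748 - 24) - 2046926)/(1134141/901273 + 4479851) = (333724 - 2046926)/(4037569884464/901273) = -1713202*901273/4037569884464 = -772031353073/2018784942232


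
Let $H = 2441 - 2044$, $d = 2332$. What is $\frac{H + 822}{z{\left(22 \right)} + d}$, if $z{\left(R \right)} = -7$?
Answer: $\frac{1219}{2325} \approx 0.5243$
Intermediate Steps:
$H = 397$ ($H = 2441 - 2044 = 397$)
$\frac{H + 822}{z{\left(22 \right)} + d} = \frac{397 + 822}{-7 + 2332} = \frac{1219}{2325}$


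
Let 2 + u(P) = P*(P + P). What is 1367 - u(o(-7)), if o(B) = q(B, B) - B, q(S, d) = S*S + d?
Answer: -3433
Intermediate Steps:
q(S, d) = d + S² (q(S, d) = S² + d = d + S²)
o(B) = B² (o(B) = (B + B²) - B = B²)
u(P) = -2 + 2*P² (u(P) = -2 + P*(P + P) = -2 + P*(2*P) = -2 + 2*P²)
1367 - u(o(-7)) = 1367 - (-2 + 2*((-7)²)²) = 1367 - (-2 + 2*49²) = 1367 - (-2 + 2*2401) = 1367 - (-2 + 4802) = 1367 - 1*4800 = 1367 - 4800 = -3433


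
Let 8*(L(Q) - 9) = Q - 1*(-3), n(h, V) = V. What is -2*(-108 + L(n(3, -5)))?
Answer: 397/2 ≈ 198.50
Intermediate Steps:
L(Q) = 75/8 + Q/8 (L(Q) = 9 + (Q - 1*(-3))/8 = 9 + (Q + 3)/8 = 9 + (3 + Q)/8 = 9 + (3/8 + Q/8) = 75/8 + Q/8)
-2*(-108 + L(n(3, -5))) = -2*(-108 + (75/8 + (⅛)*(-5))) = -2*(-108 + (75/8 - 5/8)) = -2*(-108 + 35/4) = -2*(-397/4) = 397/2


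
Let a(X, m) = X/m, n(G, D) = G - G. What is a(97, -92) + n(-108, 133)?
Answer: -97/92 ≈ -1.0543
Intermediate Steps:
n(G, D) = 0
a(97, -92) + n(-108, 133) = 97/(-92) + 0 = 97*(-1/92) + 0 = -97/92 + 0 = -97/92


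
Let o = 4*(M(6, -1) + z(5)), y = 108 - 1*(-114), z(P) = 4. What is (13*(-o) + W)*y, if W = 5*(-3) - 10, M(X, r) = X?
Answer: -120990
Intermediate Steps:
W = -25 (W = -15 - 10 = -25)
y = 222 (y = 108 + 114 = 222)
o = 40 (o = 4*(6 + 4) = 4*10 = 40)
(13*(-o) + W)*y = (13*(-1*40) - 25)*222 = (13*(-40) - 25)*222 = (-520 - 25)*222 = -545*222 = -120990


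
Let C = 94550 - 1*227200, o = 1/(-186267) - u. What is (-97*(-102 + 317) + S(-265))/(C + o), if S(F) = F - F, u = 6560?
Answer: 3884598285/25930229071 ≈ 0.14981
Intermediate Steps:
S(F) = 0
o = -1221911521/186267 (o = 1/(-186267) - 1*6560 = -1/186267 - 6560 = -1221911521/186267 ≈ -6560.0)
C = -132650 (C = 94550 - 227200 = -132650)
(-97*(-102 + 317) + S(-265))/(C + o) = (-97*(-102 + 317) + 0)/(-132650 - 1221911521/186267) = (-97*215 + 0)/(-25930229071/186267) = (-20855 + 0)*(-186267/25930229071) = -20855*(-186267/25930229071) = 3884598285/25930229071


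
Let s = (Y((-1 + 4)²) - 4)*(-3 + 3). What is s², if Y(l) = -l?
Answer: 0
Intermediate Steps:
s = 0 (s = (-(-1 + 4)² - 4)*(-3 + 3) = (-1*3² - 4)*0 = (-1*9 - 4)*0 = (-9 - 4)*0 = -13*0 = 0)
s² = 0² = 0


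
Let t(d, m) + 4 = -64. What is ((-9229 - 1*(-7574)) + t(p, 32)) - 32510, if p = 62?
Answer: -34233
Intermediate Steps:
t(d, m) = -68 (t(d, m) = -4 - 64 = -68)
((-9229 - 1*(-7574)) + t(p, 32)) - 32510 = ((-9229 - 1*(-7574)) - 68) - 32510 = ((-9229 + 7574) - 68) - 32510 = (-1655 - 68) - 32510 = -1723 - 32510 = -34233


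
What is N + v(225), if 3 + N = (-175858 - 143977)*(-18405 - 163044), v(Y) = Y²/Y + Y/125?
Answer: 290168705694/5 ≈ 5.8034e+10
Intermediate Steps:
v(Y) = 126*Y/125 (v(Y) = Y + Y*(1/125) = Y + Y/125 = 126*Y/125)
N = 58033740912 (N = -3 + (-175858 - 143977)*(-18405 - 163044) = -3 - 319835*(-181449) = -3 + 58033740915 = 58033740912)
N + v(225) = 58033740912 + (126/125)*225 = 58033740912 + 1134/5 = 290168705694/5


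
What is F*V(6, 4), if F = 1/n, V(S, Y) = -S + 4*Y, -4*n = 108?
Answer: -10/27 ≈ -0.37037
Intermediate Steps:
n = -27 (n = -¼*108 = -27)
F = -1/27 (F = 1/(-27) = -1/27 ≈ -0.037037)
F*V(6, 4) = -(-1*6 + 4*4)/27 = -(-6 + 16)/27 = -1/27*10 = -10/27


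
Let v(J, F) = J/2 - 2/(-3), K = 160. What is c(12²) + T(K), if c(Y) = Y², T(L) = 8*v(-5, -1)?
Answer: 62164/3 ≈ 20721.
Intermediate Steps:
v(J, F) = ⅔ + J/2 (v(J, F) = J*(½) - 2*(-⅓) = J/2 + ⅔ = ⅔ + J/2)
T(L) = -44/3 (T(L) = 8*(⅔ + (½)*(-5)) = 8*(⅔ - 5/2) = 8*(-11/6) = -44/3)
c(12²) + T(K) = (12²)² - 44/3 = 144² - 44/3 = 20736 - 44/3 = 62164/3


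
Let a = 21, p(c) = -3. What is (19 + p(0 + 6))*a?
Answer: 336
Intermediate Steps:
(19 + p(0 + 6))*a = (19 - 3)*21 = 16*21 = 336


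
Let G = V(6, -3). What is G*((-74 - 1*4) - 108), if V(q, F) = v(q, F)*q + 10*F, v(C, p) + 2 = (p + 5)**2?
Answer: 3348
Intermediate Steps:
v(C, p) = -2 + (5 + p)**2 (v(C, p) = -2 + (p + 5)**2 = -2 + (5 + p)**2)
V(q, F) = 10*F + q*(-2 + (5 + F)**2) (V(q, F) = (-2 + (5 + F)**2)*q + 10*F = q*(-2 + (5 + F)**2) + 10*F = 10*F + q*(-2 + (5 + F)**2))
G = -18 (G = 10*(-3) + 6*(-2 + (5 - 3)**2) = -30 + 6*(-2 + 2**2) = -30 + 6*(-2 + 4) = -30 + 6*2 = -30 + 12 = -18)
G*((-74 - 1*4) - 108) = -18*((-74 - 1*4) - 108) = -18*((-74 - 4) - 108) = -18*(-78 - 108) = -18*(-186) = 3348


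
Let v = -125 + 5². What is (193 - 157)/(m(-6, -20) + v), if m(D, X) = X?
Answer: -3/10 ≈ -0.30000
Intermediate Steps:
v = -100 (v = -125 + 25 = -100)
(193 - 157)/(m(-6, -20) + v) = (193 - 157)/(-20 - 100) = 36/(-120) = 36*(-1/120) = -3/10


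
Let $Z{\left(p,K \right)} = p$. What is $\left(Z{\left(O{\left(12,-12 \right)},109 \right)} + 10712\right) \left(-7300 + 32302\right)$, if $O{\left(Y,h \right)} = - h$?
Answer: $268121448$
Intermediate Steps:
$\left(Z{\left(O{\left(12,-12 \right)},109 \right)} + 10712\right) \left(-7300 + 32302\right) = \left(\left(-1\right) \left(-12\right) + 10712\right) \left(-7300 + 32302\right) = \left(12 + 10712\right) 25002 = 10724 \cdot 25002 = 268121448$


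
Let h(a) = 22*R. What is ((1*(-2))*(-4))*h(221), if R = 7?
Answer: 1232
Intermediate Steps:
h(a) = 154 (h(a) = 22*7 = 154)
((1*(-2))*(-4))*h(221) = ((1*(-2))*(-4))*154 = -2*(-4)*154 = 8*154 = 1232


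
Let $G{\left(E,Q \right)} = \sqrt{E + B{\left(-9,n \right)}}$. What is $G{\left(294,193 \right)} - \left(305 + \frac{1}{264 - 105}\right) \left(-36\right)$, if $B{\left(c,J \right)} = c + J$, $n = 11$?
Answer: $\frac{581952}{53} + 2 \sqrt{74} \approx 10997.0$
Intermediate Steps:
$B{\left(c,J \right)} = J + c$
$G{\left(E,Q \right)} = \sqrt{2 + E}$ ($G{\left(E,Q \right)} = \sqrt{E + \left(11 - 9\right)} = \sqrt{E + 2} = \sqrt{2 + E}$)
$G{\left(294,193 \right)} - \left(305 + \frac{1}{264 - 105}\right) \left(-36\right) = \sqrt{2 + 294} - \left(305 + \frac{1}{264 - 105}\right) \left(-36\right) = \sqrt{296} - \left(305 + \frac{1}{159}\right) \left(-36\right) = 2 \sqrt{74} - \left(305 + \frac{1}{159}\right) \left(-36\right) = 2 \sqrt{74} - \frac{48496}{159} \left(-36\right) = 2 \sqrt{74} - - \frac{581952}{53} = 2 \sqrt{74} + \frac{581952}{53} = \frac{581952}{53} + 2 \sqrt{74}$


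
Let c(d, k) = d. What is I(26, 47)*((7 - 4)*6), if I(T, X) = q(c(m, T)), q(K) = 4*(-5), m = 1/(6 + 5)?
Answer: -360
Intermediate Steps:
m = 1/11 ≈ 0.090909
q(K) = -20
I(T, X) = -20
I(26, 47)*((7 - 4)*6) = -20*(7 - 4)*6 = -60*6 = -20*18 = -360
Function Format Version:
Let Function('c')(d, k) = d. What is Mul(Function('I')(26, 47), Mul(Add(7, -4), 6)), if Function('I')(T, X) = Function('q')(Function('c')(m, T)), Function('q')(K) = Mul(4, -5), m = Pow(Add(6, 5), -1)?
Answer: -360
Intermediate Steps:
m = Rational(1, 11) (m = Pow(11, -1) = Rational(1, 11) ≈ 0.090909)
Function('q')(K) = -20
Function('I')(T, X) = -20
Mul(Function('I')(26, 47), Mul(Add(7, -4), 6)) = Mul(-20, Mul(Add(7, -4), 6)) = Mul(-20, Mul(3, 6)) = Mul(-20, 18) = -360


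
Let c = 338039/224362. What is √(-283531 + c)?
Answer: I*√14272394691386246/224362 ≈ 532.47*I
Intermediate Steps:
c = 338039/224362 (c = 338039*(1/224362) = 338039/224362 ≈ 1.5067)
√(-283531 + c) = √(-283531 + 338039/224362) = √(-63613244183/224362) = I*√14272394691386246/224362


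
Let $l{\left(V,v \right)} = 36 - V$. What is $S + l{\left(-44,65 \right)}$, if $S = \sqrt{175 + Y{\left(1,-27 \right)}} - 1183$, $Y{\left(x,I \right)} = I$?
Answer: $-1103 + 2 \sqrt{37} \approx -1090.8$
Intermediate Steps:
$S = -1183 + 2 \sqrt{37}$ ($S = \sqrt{175 - 27} - 1183 = \sqrt{148} - 1183 = 2 \sqrt{37} - 1183 = -1183 + 2 \sqrt{37} \approx -1170.8$)
$S + l{\left(-44,65 \right)} = \left(-1183 + 2 \sqrt{37}\right) + \left(36 - -44\right) = \left(-1183 + 2 \sqrt{37}\right) + \left(36 + 44\right) = \left(-1183 + 2 \sqrt{37}\right) + 80 = -1103 + 2 \sqrt{37}$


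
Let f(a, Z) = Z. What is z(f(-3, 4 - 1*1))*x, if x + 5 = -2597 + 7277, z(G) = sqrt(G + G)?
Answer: 4675*sqrt(6) ≈ 11451.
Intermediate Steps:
z(G) = sqrt(2)*sqrt(G) (z(G) = sqrt(2*G) = sqrt(2)*sqrt(G))
x = 4675 (x = -5 + (-2597 + 7277) = -5 + 4680 = 4675)
z(f(-3, 4 - 1*1))*x = (sqrt(2)*sqrt(4 - 1*1))*4675 = (sqrt(2)*sqrt(4 - 1))*4675 = (sqrt(2)*sqrt(3))*4675 = sqrt(6)*4675 = 4675*sqrt(6)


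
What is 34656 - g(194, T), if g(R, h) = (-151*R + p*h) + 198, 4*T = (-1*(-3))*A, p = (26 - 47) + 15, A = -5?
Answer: 127459/2 ≈ 63730.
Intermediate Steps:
p = -6 (p = -21 + 15 = -6)
T = -15/4 (T = (-1*(-3)*(-5))/4 = (3*(-5))/4 = (¼)*(-15) = -15/4 ≈ -3.7500)
g(R, h) = 198 - 151*R - 6*h (g(R, h) = (-151*R - 6*h) + 198 = 198 - 151*R - 6*h)
34656 - g(194, T) = 34656 - (198 - 151*194 - 6*(-15/4)) = 34656 - (198 - 29294 + 45/2) = 34656 - 1*(-58147/2) = 34656 + 58147/2 = 127459/2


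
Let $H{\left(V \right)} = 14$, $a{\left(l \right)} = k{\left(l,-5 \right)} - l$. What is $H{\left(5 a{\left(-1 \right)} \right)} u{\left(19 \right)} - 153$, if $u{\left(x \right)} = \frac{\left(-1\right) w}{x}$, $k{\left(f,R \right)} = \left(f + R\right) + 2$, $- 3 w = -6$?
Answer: $- \frac{2935}{19} \approx -154.47$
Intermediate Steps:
$w = 2$ ($w = \left(- \frac{1}{3}\right) \left(-6\right) = 2$)
$k{\left(f,R \right)} = 2 + R + f$ ($k{\left(f,R \right)} = \left(R + f\right) + 2 = 2 + R + f$)
$a{\left(l \right)} = -3$ ($a{\left(l \right)} = \left(2 - 5 + l\right) - l = \left(-3 + l\right) - l = -3$)
$u{\left(x \right)} = - \frac{2}{x}$ ($u{\left(x \right)} = \frac{\left(-1\right) 2}{x} = - \frac{2}{x}$)
$H{\left(5 a{\left(-1 \right)} \right)} u{\left(19 \right)} - 153 = 14 \left(- \frac{2}{19}\right) - 153 = - \frac{28}{19} - 153 = - \frac{2935}{19}$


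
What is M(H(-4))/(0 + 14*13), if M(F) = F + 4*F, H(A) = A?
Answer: -10/91 ≈ -0.10989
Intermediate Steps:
M(F) = 5*F
M(H(-4))/(0 + 14*13) = (5*(-4))/(0 + 14*13) = -20/(0 + 182) = -20/182 = -20*1/182 = -10/91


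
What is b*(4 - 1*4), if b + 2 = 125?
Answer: 0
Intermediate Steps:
b = 123 (b = -2 + 125 = 123)
b*(4 - 1*4) = 123*(4 - 1*4) = 123*(4 - 4) = 123*0 = 0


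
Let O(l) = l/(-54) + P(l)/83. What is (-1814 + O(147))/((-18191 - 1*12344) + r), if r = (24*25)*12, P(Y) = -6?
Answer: 2714291/34862490 ≈ 0.077857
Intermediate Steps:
O(l) = -6/83 - l/54 (O(l) = l/(-54) - 6/83 = l*(-1/54) - 6*1/83 = -l/54 - 6/83 = -6/83 - l/54)
r = 7200 (r = 600*12 = 7200)
(-1814 + O(147))/((-18191 - 1*12344) + r) = (-1814 + (-6/83 - 1/54*147))/((-18191 - 1*12344) + 7200) = (-1814 + (-6/83 - 49/18))/((-18191 - 12344) + 7200) = (-1814 - 4175/1494)/(-30535 + 7200) = -2714291/1494/(-23335) = -2714291/1494*(-1/23335) = 2714291/34862490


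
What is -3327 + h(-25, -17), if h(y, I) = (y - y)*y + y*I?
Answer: -2902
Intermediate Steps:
h(y, I) = I*y (h(y, I) = 0*y + I*y = 0 + I*y = I*y)
-3327 + h(-25, -17) = -3327 - 17*(-25) = -3327 + 425 = -2902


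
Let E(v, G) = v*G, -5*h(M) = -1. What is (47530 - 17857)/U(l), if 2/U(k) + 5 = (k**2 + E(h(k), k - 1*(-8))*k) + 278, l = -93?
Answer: 311655519/2 ≈ 1.5583e+8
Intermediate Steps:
h(M) = 1/5 (h(M) = -1/5*(-1) = 1/5)
E(v, G) = G*v
U(k) = 2/(273 + k**2 + k*(8/5 + k/5)) (U(k) = 2/(-5 + ((k**2 + ((k - 1*(-8))*(1/5))*k) + 278)) = 2/(-5 + ((k**2 + ((k + 8)*(1/5))*k) + 278)) = 2/(-5 + ((k**2 + ((8 + k)*(1/5))*k) + 278)) = 2/(-5 + ((k**2 + (8/5 + k/5)*k) + 278)) = 2/(-5 + ((k**2 + k*(8/5 + k/5)) + 278)) = 2/(-5 + (278 + k**2 + k*(8/5 + k/5))) = 2/(273 + k**2 + k*(8/5 + k/5)))
(47530 - 17857)/U(l) = (47530 - 17857)/((10/(1365 + 6*(-93)**2 + 8*(-93)))) = 29673/((10/(1365 + 6*8649 - 744))) = 29673/((10/(1365 + 51894 - 744))) = 29673/((10/52515)) = 29673/((10*(1/52515))) = 29673/(2/10503) = 29673*(10503/2) = 311655519/2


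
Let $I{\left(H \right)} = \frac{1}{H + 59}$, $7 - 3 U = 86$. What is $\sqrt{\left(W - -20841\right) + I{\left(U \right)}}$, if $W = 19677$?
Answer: $\frac{\sqrt{7941534}}{14} \approx 201.29$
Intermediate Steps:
$U = - \frac{79}{3}$ ($U = \frac{7}{3} - \frac{86}{3} = - \frac{79}{3} \approx -26.333$)
$I{\left(H \right)} = \frac{1}{59 + H}$
$\sqrt{\left(W - -20841\right) + I{\left(U \right)}} = \sqrt{\left(19677 - -20841\right) + \frac{1}{59 - \frac{79}{3}}} = \sqrt{\left(19677 + 20841\right) + \frac{1}{\frac{98}{3}}} = \sqrt{40518 + \frac{3}{98}} = \sqrt{\frac{3970767}{98}} = \frac{\sqrt{7941534}}{14}$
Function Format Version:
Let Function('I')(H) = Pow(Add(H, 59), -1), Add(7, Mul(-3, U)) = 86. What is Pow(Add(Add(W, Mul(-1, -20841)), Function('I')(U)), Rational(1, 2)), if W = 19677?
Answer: Mul(Rational(1, 14), Pow(7941534, Rational(1, 2))) ≈ 201.29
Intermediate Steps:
U = Rational(-79, 3) (U = Add(Rational(7, 3), Mul(Rational(-1, 3), 86)) = Add(Rational(7, 3), Rational(-86, 3)) = Rational(-79, 3) ≈ -26.333)
Function('I')(H) = Pow(Add(59, H), -1)
Pow(Add(Add(W, Mul(-1, -20841)), Function('I')(U)), Rational(1, 2)) = Pow(Add(Add(19677, Mul(-1, -20841)), Pow(Add(59, Rational(-79, 3)), -1)), Rational(1, 2)) = Pow(Add(Add(19677, 20841), Pow(Rational(98, 3), -1)), Rational(1, 2)) = Pow(Add(40518, Rational(3, 98)), Rational(1, 2)) = Pow(Rational(3970767, 98), Rational(1, 2)) = Mul(Rational(1, 14), Pow(7941534, Rational(1, 2)))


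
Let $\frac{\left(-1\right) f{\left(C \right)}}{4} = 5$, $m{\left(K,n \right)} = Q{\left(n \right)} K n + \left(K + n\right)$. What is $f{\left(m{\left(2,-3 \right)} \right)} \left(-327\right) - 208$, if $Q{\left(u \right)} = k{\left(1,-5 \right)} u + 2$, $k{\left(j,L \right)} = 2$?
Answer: $6332$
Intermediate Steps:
$Q{\left(u \right)} = 2 + 2 u$ ($Q{\left(u \right)} = 2 u + 2 = 2 + 2 u$)
$m{\left(K,n \right)} = K + n + K n \left(2 + 2 n\right)$ ($m{\left(K,n \right)} = \left(2 + 2 n\right) K n + \left(K + n\right) = K \left(2 + 2 n\right) n + \left(K + n\right) = K n \left(2 + 2 n\right) + \left(K + n\right) = K + n + K n \left(2 + 2 n\right)$)
$f{\left(C \right)} = -20$ ($f{\left(C \right)} = \left(-4\right) 5 = -20$)
$f{\left(m{\left(2,-3 \right)} \right)} \left(-327\right) - 208 = \left(-20\right) \left(-327\right) - 208 = 6540 - 208 = 6332$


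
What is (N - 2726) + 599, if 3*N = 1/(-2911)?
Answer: -18575092/8733 ≈ -2127.0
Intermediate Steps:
N = -1/8733 (N = (1/3)/(-2911) = (1/3)*(-1/2911) = -1/8733 ≈ -0.00011451)
(N - 2726) + 599 = (-1/8733 - 2726) + 599 = -23806159/8733 + 599 = -18575092/8733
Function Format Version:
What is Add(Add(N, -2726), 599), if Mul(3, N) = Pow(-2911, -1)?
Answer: Rational(-18575092, 8733) ≈ -2127.0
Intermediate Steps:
N = Rational(-1, 8733) (N = Mul(Rational(1, 3), Pow(-2911, -1)) = Mul(Rational(1, 3), Rational(-1, 2911)) = Rational(-1, 8733) ≈ -0.00011451)
Add(Add(N, -2726), 599) = Add(Add(Rational(-1, 8733), -2726), 599) = Add(Rational(-23806159, 8733), 599) = Rational(-18575092, 8733)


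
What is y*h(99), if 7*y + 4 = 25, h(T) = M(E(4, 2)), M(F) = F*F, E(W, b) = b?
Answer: 12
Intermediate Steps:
M(F) = F**2
h(T) = 4 (h(T) = 2**2 = 4)
y = 3 (y = -4/7 + (1/7)*25 = -4/7 + 25/7 = 3)
y*h(99) = 3*4 = 12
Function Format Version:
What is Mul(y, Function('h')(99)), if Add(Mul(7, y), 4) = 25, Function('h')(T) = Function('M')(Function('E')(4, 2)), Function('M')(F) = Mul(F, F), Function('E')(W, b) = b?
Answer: 12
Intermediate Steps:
Function('M')(F) = Pow(F, 2)
Function('h')(T) = 4 (Function('h')(T) = Pow(2, 2) = 4)
y = 3 (y = Add(Rational(-4, 7), Mul(Rational(1, 7), 25)) = Add(Rational(-4, 7), Rational(25, 7)) = 3)
Mul(y, Function('h')(99)) = Mul(3, 4) = 12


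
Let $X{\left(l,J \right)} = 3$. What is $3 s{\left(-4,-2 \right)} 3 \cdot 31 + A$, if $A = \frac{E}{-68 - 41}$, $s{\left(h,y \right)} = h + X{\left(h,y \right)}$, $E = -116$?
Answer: $- \frac{30295}{109} \approx -277.94$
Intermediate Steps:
$s{\left(h,y \right)} = 3 + h$ ($s{\left(h,y \right)} = h + 3 = 3 + h$)
$A = \frac{116}{109}$ ($A = - \frac{116}{-68 - 41} = - \frac{116}{-109} = \left(-116\right) \left(- \frac{1}{109}\right) = \frac{116}{109} \approx 1.0642$)
$3 s{\left(-4,-2 \right)} 3 \cdot 31 + A = 3 \left(3 - 4\right) 3 \cdot 31 + \frac{116}{109} = 3 \left(-1\right) 3 \cdot 31 + \frac{116}{109} = \left(-3\right) 3 \cdot 31 + \frac{116}{109} = \left(-9\right) 31 + \frac{116}{109} = -279 + \frac{116}{109} = - \frac{30295}{109}$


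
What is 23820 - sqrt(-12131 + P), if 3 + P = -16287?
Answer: 23820 - I*sqrt(28421) ≈ 23820.0 - 168.59*I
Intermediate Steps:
P = -16290 (P = -3 - 16287 = -16290)
23820 - sqrt(-12131 + P) = 23820 - sqrt(-12131 - 16290) = 23820 - sqrt(-28421) = 23820 - I*sqrt(28421)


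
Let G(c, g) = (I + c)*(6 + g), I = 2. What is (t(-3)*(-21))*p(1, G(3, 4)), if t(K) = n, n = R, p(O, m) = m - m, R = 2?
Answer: 0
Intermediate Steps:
G(c, g) = (2 + c)*(6 + g)
p(O, m) = 0
n = 2
t(K) = 2
(t(-3)*(-21))*p(1, G(3, 4)) = (2*(-21))*0 = -42*0 = 0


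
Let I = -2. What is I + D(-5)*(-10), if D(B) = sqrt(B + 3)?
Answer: -2 - 10*I*sqrt(2) ≈ -2.0 - 14.142*I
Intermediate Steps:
D(B) = sqrt(3 + B)
I + D(-5)*(-10) = -2 + sqrt(3 - 5)*(-10) = -2 + sqrt(-2)*(-10) = -2 + (I*sqrt(2))*(-10) = -2 - 10*I*sqrt(2)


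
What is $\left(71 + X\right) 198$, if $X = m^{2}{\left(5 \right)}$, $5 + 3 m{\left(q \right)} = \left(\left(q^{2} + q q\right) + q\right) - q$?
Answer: $58608$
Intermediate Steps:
$m{\left(q \right)} = - \frac{5}{3} + \frac{2 q^{2}}{3}$ ($m{\left(q \right)} = - \frac{5}{3} + \frac{\left(\left(q^{2} + q q\right) + q\right) - q}{3} = - \frac{5}{3} + \frac{\left(\left(q^{2} + q^{2}\right) + q\right) - q}{3} = - \frac{5}{3} + \frac{\left(2 q^{2} + q\right) - q}{3} = - \frac{5}{3} + \frac{\left(q + 2 q^{2}\right) - q}{3} = - \frac{5}{3} + \frac{2 q^{2}}{3}$)
$X = 225$ ($X = \left(- \frac{5}{3} + \frac{2 \cdot 5^{2}}{3}\right)^{2} = \left(- \frac{5}{3} + \frac{2}{3} \cdot 25\right)^{2} = \left(- \frac{5}{3} + \frac{50}{3}\right)^{2} = 15^{2} = 225$)
$\left(71 + X\right) 198 = \left(71 + 225\right) 198 = 296 \cdot 198 = 58608$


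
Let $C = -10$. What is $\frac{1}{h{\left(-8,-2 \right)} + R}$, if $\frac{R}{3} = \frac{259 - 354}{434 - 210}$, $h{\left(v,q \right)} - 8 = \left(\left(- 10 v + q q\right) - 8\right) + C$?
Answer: $\frac{224}{16291} \approx 0.01375$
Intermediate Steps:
$h{\left(v,q \right)} = -10 + q^{2} - 10 v$ ($h{\left(v,q \right)} = 8 - \left(18 + 10 v - q q\right) = 8 - \left(18 - q^{2} + 10 v\right) = -10 + q^{2} - 10 v$)
$R = - \frac{285}{224}$ ($R = 3 \frac{259 - 354}{434 - 210} = 3 \left(- \frac{95}{224}\right) = - \frac{285}{224} \approx -1.2723$)
$\frac{1}{h{\left(-8,-2 \right)} + R} = \frac{1}{\left(-10 + \left(-2\right)^{2} - -80\right) - \frac{285}{224}} = \frac{1}{\left(-10 + 4 + 80\right) - \frac{285}{224}} = \frac{1}{74 - \frac{285}{224}} = \frac{1}{\frac{16291}{224}} = \frac{224}{16291}$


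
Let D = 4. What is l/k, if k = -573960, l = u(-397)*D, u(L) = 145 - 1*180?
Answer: 7/28698 ≈ 0.00024392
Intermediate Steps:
u(L) = -35 (u(L) = 145 - 180 = -35)
l = -140 (l = -35*4 = -140)
l/k = -140/(-573960) = -140*(-1/573960) = 7/28698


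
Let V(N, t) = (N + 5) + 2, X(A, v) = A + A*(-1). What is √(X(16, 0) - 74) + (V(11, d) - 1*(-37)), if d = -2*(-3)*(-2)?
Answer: 55 + I*√74 ≈ 55.0 + 8.6023*I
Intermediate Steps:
X(A, v) = 0 (X(A, v) = A - A = 0)
d = -12 (d = 6*(-2) = -12)
V(N, t) = 7 + N (V(N, t) = (5 + N) + 2 = 7 + N)
√(X(16, 0) - 74) + (V(11, d) - 1*(-37)) = √(0 - 74) + ((7 + 11) - 1*(-37)) = √(-74) + (18 + 37) = I*√74 + 55 = 55 + I*√74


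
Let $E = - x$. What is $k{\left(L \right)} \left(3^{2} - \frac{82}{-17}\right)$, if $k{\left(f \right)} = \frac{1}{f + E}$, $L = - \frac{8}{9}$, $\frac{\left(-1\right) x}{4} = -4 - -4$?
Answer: $- \frac{2115}{136} \approx -15.551$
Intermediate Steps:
$x = 0$ ($x = - 4 \left(-4 - -4\right) = - 4 \left(-4 + 4\right) = \left(-4\right) 0 = 0$)
$L = - \frac{8}{9}$ ($L = \left(-8\right) \frac{1}{9} = - \frac{8}{9} \approx -0.88889$)
$E = 0$ ($E = \left(-1\right) 0 = 0$)
$k{\left(f \right)} = \frac{1}{f}$ ($k{\left(f \right)} = \frac{1}{f + 0} = \frac{1}{f}$)
$k{\left(L \right)} \left(3^{2} - \frac{82}{-17}\right) = \frac{3^{2} - \frac{82}{-17}}{- \frac{8}{9}} = - \frac{9 \left(9 - - \frac{82}{17}\right)}{8} = - \frac{9 \left(9 + \frac{82}{17}\right)}{8} = \left(- \frac{9}{8}\right) \frac{235}{17} = - \frac{2115}{136}$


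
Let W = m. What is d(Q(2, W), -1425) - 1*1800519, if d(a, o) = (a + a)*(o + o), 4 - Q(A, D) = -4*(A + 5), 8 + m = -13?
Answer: -1982919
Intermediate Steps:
m = -21 (m = -8 - 13 = -21)
W = -21
Q(A, D) = 24 + 4*A (Q(A, D) = 4 - (-4)*(A + 5) = 4 - (-4)*(5 + A) = 4 - (-20 - 4*A) = 4 + (20 + 4*A) = 24 + 4*A)
d(a, o) = 4*a*o (d(a, o) = (2*a)*(2*o) = 4*a*o)
d(Q(2, W), -1425) - 1*1800519 = 4*(24 + 4*2)*(-1425) - 1*1800519 = 4*(24 + 8)*(-1425) - 1800519 = 4*32*(-1425) - 1800519 = -182400 - 1800519 = -1982919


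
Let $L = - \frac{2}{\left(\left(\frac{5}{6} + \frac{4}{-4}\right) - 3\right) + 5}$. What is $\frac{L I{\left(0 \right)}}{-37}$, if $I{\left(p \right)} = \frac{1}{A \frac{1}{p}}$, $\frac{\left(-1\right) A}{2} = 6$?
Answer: $0$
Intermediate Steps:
$A = -12$ ($A = \left(-2\right) 6 = -12$)
$I{\left(p \right)} = - \frac{p}{12}$ ($I{\left(p \right)} = \frac{1}{\left(-12\right) \frac{1}{p}} = - \frac{p}{12}$)
$L = - \frac{12}{11}$ ($L = - \frac{2}{\left(\left(5 \cdot \frac{1}{6} + 4 \left(- \frac{1}{4}\right)\right) - 3\right) + 5} = - \frac{2}{\left(\left(\frac{5}{6} - 1\right) - 3\right) + 5} = - \frac{2}{\left(- \frac{1}{6} - 3\right) + 5} = - \frac{2}{- \frac{19}{6} + 5} = - \frac{2}{\frac{11}{6}} = \left(-2\right) \frac{6}{11} = - \frac{12}{11} \approx -1.0909$)
$\frac{L I{\left(0 \right)}}{-37} = \frac{\left(- \frac{12}{11}\right) \left(\left(- \frac{1}{12}\right) 0\right)}{-37} = \left(- \frac{12}{11}\right) 0 \left(- \frac{1}{37}\right) = 0 \left(- \frac{1}{37}\right) = 0$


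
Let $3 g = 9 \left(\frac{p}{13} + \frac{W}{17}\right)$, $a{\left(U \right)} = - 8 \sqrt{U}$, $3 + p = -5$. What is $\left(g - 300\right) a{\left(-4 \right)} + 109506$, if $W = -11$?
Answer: $109506 + \frac{1074192 i}{221} \approx 1.0951 \cdot 10^{5} + 4860.6 i$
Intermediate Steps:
$p = -8$ ($p = -3 - 5 = -8$)
$g = - \frac{837}{221}$ ($g = \frac{9 \left(- \frac{8}{13} - \frac{11}{17}\right)}{3} = \frac{9 \left(- \frac{279}{221}\right)}{3} = \frac{1}{3} \left(- \frac{2511}{221}\right) = - \frac{837}{221} \approx -3.7873$)
$\left(g - 300\right) a{\left(-4 \right)} + 109506 = \left(- \frac{837}{221} - 300\right) \left(- 8 \sqrt{-4}\right) + 109506 = - \frac{67137 \left(- 8 \cdot 2 i\right)}{221} + 109506 = - \frac{67137 \left(- 16 i\right)}{221} + 109506 = \frac{1074192 i}{221} + 109506 = 109506 + \frac{1074192 i}{221}$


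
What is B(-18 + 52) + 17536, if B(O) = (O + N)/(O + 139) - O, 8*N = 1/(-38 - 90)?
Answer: 3100549119/177152 ≈ 17502.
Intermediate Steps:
N = -1/1024 (N = 1/(8*(-38 - 90)) = (1/8)/(-128) = (1/8)*(-1/128) = -1/1024 ≈ -0.00097656)
B(O) = -O + (-1/1024 + O)/(139 + O) (B(O) = (O - 1/1024)/(O + 139) - O = (-1/1024 + O)/(139 + O) - O = -O + (-1/1024 + O)/(139 + O))
B(-18 + 52) + 17536 = (-1/1024 - (-18 + 52)**2 - 138*(-18 + 52))/(139 + (-18 + 52)) + 17536 = (-1/1024 - 1*34**2 - 138*34)/(139 + 34) + 17536 = (-1/1024 - 1*1156 - 4692)/173 + 17536 = (-1/1024 - 1156 - 4692)/173 + 17536 = (1/173)*(-5988353/1024) + 17536 = -5988353/177152 + 17536 = 3100549119/177152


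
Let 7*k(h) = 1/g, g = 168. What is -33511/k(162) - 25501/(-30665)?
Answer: -1208474996939/30665 ≈ -3.9409e+7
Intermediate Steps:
k(h) = 1/1176 (k(h) = (⅐)/168 = (⅐)*(1/168) = 1/1176)
-33511/k(162) - 25501/(-30665) = -33511/1/1176 - 25501/(-30665) = -33511*1176 - 25501*(-1/30665) = -39408936 + 25501/30665 = -1208474996939/30665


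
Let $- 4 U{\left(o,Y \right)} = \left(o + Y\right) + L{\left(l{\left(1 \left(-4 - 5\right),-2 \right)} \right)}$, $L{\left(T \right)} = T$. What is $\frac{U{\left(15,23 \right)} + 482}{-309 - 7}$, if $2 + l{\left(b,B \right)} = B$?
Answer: $- \frac{947}{632} \approx -1.4984$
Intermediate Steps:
$l{\left(b,B \right)} = -2 + B$
$U{\left(o,Y \right)} = 1 - \frac{Y}{4} - \frac{o}{4}$ ($U{\left(o,Y \right)} = - \frac{\left(o + Y\right) - 4}{4} = - \frac{\left(Y + o\right) - 4}{4} = - \frac{-4 + Y + o}{4} = 1 - \frac{Y}{4} - \frac{o}{4}$)
$\frac{U{\left(15,23 \right)} + 482}{-309 - 7} = \frac{\left(1 - \frac{23}{4} - \frac{15}{4}\right) + 482}{-309 - 7} = \frac{\left(1 - \frac{23}{4} - \frac{15}{4}\right) + 482}{-316} = \left(- \frac{17}{2} + 482\right) \left(- \frac{1}{316}\right) = \frac{947}{2} \left(- \frac{1}{316}\right) = - \frac{947}{632}$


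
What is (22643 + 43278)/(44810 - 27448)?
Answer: 65921/17362 ≈ 3.7969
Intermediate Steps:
(22643 + 43278)/(44810 - 27448) = 65921/17362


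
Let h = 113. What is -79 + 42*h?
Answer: 4667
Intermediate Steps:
-79 + 42*h = -79 + 42*113 = -79 + 4746 = 4667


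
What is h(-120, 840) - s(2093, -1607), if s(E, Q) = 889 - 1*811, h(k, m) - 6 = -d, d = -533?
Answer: 461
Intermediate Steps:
h(k, m) = 539 (h(k, m) = 6 - 1*(-533) = 6 + 533 = 539)
s(E, Q) = 78 (s(E, Q) = 889 - 811 = 78)
h(-120, 840) - s(2093, -1607) = 539 - 1*78 = 539 - 78 = 461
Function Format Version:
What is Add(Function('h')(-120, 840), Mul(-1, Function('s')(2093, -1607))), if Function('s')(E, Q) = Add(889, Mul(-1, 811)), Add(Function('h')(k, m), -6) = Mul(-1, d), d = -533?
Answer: 461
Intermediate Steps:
Function('h')(k, m) = 539 (Function('h')(k, m) = Add(6, Mul(-1, -533)) = Add(6, 533) = 539)
Function('s')(E, Q) = 78 (Function('s')(E, Q) = Add(889, -811) = 78)
Add(Function('h')(-120, 840), Mul(-1, Function('s')(2093, -1607))) = Add(539, Mul(-1, 78)) = Add(539, -78) = 461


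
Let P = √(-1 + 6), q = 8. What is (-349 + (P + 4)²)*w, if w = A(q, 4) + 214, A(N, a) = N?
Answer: -72816 + 1776*√5 ≈ -68845.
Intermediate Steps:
P = √5 ≈ 2.2361
w = 222 (w = 8 + 214 = 222)
(-349 + (P + 4)²)*w = (-349 + (√5 + 4)²)*222 = (-349 + (4 + √5)²)*222 = -77478 + 222*(4 + √5)²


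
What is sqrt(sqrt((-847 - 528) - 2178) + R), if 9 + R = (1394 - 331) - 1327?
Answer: sqrt(-273 + I*sqrt(3553)) ≈ 1.7933 + 16.62*I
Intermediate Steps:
R = -273 (R = -9 + ((1394 - 331) - 1327) = -9 + (1063 - 1327) = -9 - 264 = -273)
sqrt(sqrt((-847 - 528) - 2178) + R) = sqrt(sqrt((-847 - 528) - 2178) - 273) = sqrt(sqrt(-1375 - 2178) - 273) = sqrt(sqrt(-3553) - 273) = sqrt(I*sqrt(3553) - 273) = sqrt(-273 + I*sqrt(3553))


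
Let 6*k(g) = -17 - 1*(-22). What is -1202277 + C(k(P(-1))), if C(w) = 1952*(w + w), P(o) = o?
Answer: -3597071/3 ≈ -1.1990e+6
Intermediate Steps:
k(g) = 5/6 (k(g) = (-17 - 1*(-22))/6 = (-17 + 22)/6 = (1/6)*5 = 5/6)
C(w) = 3904*w (C(w) = 1952*(2*w) = 3904*w)
-1202277 + C(k(P(-1))) = -1202277 + 3904*(5/6) = -1202277 + 9760/3 = -3597071/3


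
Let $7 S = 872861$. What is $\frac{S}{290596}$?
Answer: $\frac{872861}{2034172} \approx 0.4291$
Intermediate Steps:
$S = \frac{872861}{7}$ ($S = \frac{1}{7} \cdot 872861 = \frac{872861}{7} \approx 1.2469 \cdot 10^{5}$)
$\frac{S}{290596} = \frac{872861}{7 \cdot 290596} = \frac{872861}{7} \cdot \frac{1}{290596} = \frac{872861}{2034172}$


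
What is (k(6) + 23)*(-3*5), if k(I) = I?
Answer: -435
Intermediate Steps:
(k(6) + 23)*(-3*5) = (6 + 23)*(-3*5) = 29*(-15) = -435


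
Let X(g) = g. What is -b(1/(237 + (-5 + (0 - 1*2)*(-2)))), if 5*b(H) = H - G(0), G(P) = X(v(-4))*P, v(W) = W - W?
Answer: -1/1180 ≈ -0.00084746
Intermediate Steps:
v(W) = 0
G(P) = 0 (G(P) = 0*P = 0)
b(H) = H/5 (b(H) = (H - 1*0)/5 = (H + 0)/5 = H/5)
-b(1/(237 + (-5 + (0 - 1*2)*(-2)))) = -1/(5*(237 + (-5 + (0 - 1*2)*(-2)))) = -1/(5*(237 + (-5 + (0 - 2)*(-2)))) = -1/(5*(237 + (-5 - 2*(-2)))) = -1/(5*(237 + (-5 + 4))) = -1/(5*(237 - 1)) = -1/(5*236) = -1*1/1180 = -1/1180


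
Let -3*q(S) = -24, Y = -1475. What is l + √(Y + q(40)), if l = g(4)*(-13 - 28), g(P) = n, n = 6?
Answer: -246 + 3*I*√163 ≈ -246.0 + 38.301*I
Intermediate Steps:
g(P) = 6
q(S) = 8 (q(S) = -⅓*(-24) = 8)
l = -246 (l = 6*(-13 - 28) = 6*(-41) = -246)
l + √(Y + q(40)) = -246 + √(-1475 + 8) = -246 + √(-1467) = -246 + 3*I*√163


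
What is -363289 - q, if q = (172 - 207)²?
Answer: -364514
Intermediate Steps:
q = 1225 (q = (-35)² = 1225)
-363289 - q = -363289 - 1*1225 = -363289 - 1225 = -364514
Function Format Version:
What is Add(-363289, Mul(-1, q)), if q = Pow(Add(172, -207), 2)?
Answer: -364514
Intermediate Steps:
q = 1225 (q = Pow(-35, 2) = 1225)
Add(-363289, Mul(-1, q)) = Add(-363289, Mul(-1, 1225)) = Add(-363289, -1225) = -364514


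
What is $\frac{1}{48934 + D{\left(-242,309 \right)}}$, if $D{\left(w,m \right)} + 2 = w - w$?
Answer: $\frac{1}{48932} \approx 2.0437 \cdot 10^{-5}$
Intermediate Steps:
$D{\left(w,m \right)} = -2$ ($D{\left(w,m \right)} = -2 + \left(w - w\right) = -2 + 0 = -2$)
$\frac{1}{48934 + D{\left(-242,309 \right)}} = \frac{1}{48934 - 2} = \frac{1}{48932}$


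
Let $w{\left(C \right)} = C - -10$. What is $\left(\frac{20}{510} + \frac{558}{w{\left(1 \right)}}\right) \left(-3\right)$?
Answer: $- \frac{28480}{187} \approx -152.3$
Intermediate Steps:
$w{\left(C \right)} = 10 + C$ ($w{\left(C \right)} = C + 10 = 10 + C$)
$\left(\frac{20}{510} + \frac{558}{w{\left(1 \right)}}\right) \left(-3\right) = \left(\frac{20}{510} + \frac{558}{10 + 1}\right) \left(-3\right) = \left(20 \cdot \frac{1}{510} + \frac{558}{11}\right) \left(-3\right) = \left(\frac{2}{51} + 558 \cdot \frac{1}{11}\right) \left(-3\right) = \left(\frac{2}{51} + \frac{558}{11}\right) \left(-3\right) = \frac{28480}{561} \left(-3\right) = - \frac{28480}{187}$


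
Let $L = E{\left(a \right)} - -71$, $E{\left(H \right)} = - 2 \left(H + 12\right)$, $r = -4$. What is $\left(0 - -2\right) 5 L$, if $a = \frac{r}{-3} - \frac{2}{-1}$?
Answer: $\frac{1210}{3} \approx 403.33$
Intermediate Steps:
$a = \frac{10}{3}$ ($a = - \frac{4}{-3} - \frac{2}{-1} = \left(-4\right) \left(- \frac{1}{3}\right) - -2 = \frac{4}{3} + 2 = \frac{10}{3} \approx 3.3333$)
$E{\left(H \right)} = -24 - 2 H$ ($E{\left(H \right)} = - 2 \left(12 + H\right) = -24 - 2 H$)
$L = \frac{121}{3}$ ($L = \left(-24 - \frac{20}{3}\right) - -71 = \left(-24 - \frac{20}{3}\right) + 71 = - \frac{92}{3} + 71 = \frac{121}{3} \approx 40.333$)
$\left(0 - -2\right) 5 L = \left(0 - -2\right) 5 \cdot \frac{121}{3} = \left(0 + 2\right) 5 \cdot \frac{121}{3} = 2 \cdot 5 \cdot \frac{121}{3} = 10 \cdot \frac{121}{3} = \frac{1210}{3}$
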